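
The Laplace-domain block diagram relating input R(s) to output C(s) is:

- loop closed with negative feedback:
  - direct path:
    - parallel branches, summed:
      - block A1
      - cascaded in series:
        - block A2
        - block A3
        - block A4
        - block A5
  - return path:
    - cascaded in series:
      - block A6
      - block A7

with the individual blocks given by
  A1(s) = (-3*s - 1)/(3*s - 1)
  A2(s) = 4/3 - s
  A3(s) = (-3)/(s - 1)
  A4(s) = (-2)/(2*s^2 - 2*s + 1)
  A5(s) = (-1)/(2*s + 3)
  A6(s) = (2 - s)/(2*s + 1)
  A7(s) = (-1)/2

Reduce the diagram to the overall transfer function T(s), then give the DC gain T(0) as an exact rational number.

1. combine A2, A3, A4, A5 in series -> (6*s - 8)/(4*s^4 - 2*s^3 - 6*s^2 + 7*s - 3)
2. sum the parallel branches A1, (A2*A3*A4*A5) -> (-12*s^5 + 2*s^4 + 20*s^3 + 3*s^2 - 28*s + 11)/(12*s^5 - 10*s^4 - 16*s^3 + 27*s^2 - 16*s + 3)
3. multiply A6, A7 (series) -> (s - 2)/(4*s + 2)
4. reduce the feedback loop with forward (A1+(A2*A3*A4*A5)) and return (A6*A7) -> (-48*s^6 - 16*s^5 + 84*s^4 + 52*s^3 - 106*s^2 - 12*s + 22)/(36*s^6 + 10*s^5 - 68*s^4 + 39*s^3 - 44*s^2 + 47*s - 16)
Evaluating the step-4 result (the overall T(s)) at s = 0 gives T(0) = 22/(-16) = -11/8.

Answer: -11/8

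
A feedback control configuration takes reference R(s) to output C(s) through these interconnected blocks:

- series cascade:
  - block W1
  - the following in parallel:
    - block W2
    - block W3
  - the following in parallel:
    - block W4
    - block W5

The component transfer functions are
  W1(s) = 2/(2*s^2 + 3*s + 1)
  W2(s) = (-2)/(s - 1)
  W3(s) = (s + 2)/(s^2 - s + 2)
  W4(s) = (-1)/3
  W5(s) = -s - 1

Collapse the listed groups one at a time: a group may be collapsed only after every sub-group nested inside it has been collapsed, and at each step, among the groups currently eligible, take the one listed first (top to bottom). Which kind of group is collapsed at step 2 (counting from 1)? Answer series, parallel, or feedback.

Answer: parallel

Working:
Step 1. add W2, W3 (parallel)
Step 2. sum the parallel branches W4, W5
Step 3. combine W1, (W2+W3), (W4+W5) in series
So the answer for step 2 is parallel.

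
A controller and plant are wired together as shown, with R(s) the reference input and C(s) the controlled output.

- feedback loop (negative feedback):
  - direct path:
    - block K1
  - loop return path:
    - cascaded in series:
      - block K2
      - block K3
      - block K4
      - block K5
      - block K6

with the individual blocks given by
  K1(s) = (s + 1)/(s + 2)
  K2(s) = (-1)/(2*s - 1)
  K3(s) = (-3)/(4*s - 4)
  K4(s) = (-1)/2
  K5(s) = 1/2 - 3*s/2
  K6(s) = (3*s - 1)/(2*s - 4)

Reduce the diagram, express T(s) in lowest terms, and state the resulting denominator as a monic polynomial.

Step 1. combine K2, K3, K4, K5, K6 in series: (27*s^2 - 18*s + 3)/(64*s^3 - 224*s^2 + 224*s - 64)
Step 2. reduce the feedback loop with forward K1 and return (K2*K3*K4*K5*K6): (64*s^4 - 160*s^3 + 160*s - 64)/(64*s^4 - 69*s^3 - 215*s^2 + 369*s - 125)
No further cancellation is possible in the step-2 result, so that is T(s). Its denominator becomes monic after dividing by the leading coefficient 64.

Hence the answer: s^4 - 69*s^3/64 - 215*s^2/64 + 369*s/64 - 125/64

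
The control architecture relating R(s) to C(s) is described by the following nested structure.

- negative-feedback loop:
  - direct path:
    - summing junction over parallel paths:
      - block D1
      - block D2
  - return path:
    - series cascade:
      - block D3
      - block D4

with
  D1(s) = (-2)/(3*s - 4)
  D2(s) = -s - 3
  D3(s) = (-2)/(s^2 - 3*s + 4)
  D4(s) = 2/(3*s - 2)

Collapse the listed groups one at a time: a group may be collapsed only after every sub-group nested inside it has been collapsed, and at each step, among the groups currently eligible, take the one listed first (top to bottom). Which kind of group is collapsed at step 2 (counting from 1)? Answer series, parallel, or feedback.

Answer: series

Working:
Step 1: add D1, D2 (parallel)
Step 2: series reduction of D3, D4
Step 3: reduce the feedback loop with forward (D1+D2) and return (D3*D4)
So the answer for step 2 is series.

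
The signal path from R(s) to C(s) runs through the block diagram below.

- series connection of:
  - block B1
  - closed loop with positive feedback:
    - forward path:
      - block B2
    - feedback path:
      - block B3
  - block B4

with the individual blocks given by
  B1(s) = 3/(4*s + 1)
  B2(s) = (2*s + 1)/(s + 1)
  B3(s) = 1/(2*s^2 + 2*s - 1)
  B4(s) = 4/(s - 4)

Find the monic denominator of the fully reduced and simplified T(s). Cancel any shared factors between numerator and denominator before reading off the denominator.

First reduce the diagram to T(s).

Step 1. reduce the feedback loop with forward B2 and return B3; result (4*s^3 + 6*s^2 - 1)/(2*s^3 + 4*s^2 - s - 2)
Step 2. combine B1, [B2/(1-B2*B3)], B4 in series; result (48*s^3 + 72*s^2 - 12)/(8*s^5 - 14*s^4 - 72*s^3 - 9*s^2 + 34*s + 8)
No further cancellation is possible in the step-2 result, so that is T(s). Its denominator becomes monic after dividing by the leading coefficient 8.

Answer: s^5 - 7*s^4/4 - 9*s^3 - 9*s^2/8 + 17*s/4 + 1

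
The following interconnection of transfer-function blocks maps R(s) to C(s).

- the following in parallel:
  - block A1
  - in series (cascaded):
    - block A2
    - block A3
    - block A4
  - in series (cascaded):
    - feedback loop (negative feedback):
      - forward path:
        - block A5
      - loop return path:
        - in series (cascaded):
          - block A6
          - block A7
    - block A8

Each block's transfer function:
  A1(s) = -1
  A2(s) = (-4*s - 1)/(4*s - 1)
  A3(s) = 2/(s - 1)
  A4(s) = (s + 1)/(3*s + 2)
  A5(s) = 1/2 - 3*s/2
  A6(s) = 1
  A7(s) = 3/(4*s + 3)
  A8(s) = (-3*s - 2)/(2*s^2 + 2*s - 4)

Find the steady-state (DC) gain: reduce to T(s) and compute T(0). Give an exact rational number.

Step 1. multiply A2, A3, A4 (series) -> (-8*s^2 - 10*s - 2)/(12*s^3 - 7*s^2 - 7*s + 2)
Step 2. reduce the series chain A6, A7 -> 3/(4*s + 3)
Step 3. feedback reduction of A5, (A6*A7) -> (12*s^2 + 5*s - 3)/(s - 9)
Step 4. cascade [A5/(1+A5*(A6*A7))], A8 -> (-36*s^3 - 39*s^2 - s + 6)/(2*s^3 - 16*s^2 - 22*s + 36)
Step 5. sum the parallel branches A1, (A2*A3*A4), ([A5/(1+A5*(A6*A7))]*A8) -> (-456*s^5 - 482*s^4 + 305*s^3 + 215*s^2 + 196*s + 132)/(24*s^5 - 182*s^4 - 348*s^3 + 354*s^2 + 224*s - 72)
That last expression is T(s); at s = 0 only the constant terms survive, so T(0) = 132/(-72) = -11/6.

Answer: -11/6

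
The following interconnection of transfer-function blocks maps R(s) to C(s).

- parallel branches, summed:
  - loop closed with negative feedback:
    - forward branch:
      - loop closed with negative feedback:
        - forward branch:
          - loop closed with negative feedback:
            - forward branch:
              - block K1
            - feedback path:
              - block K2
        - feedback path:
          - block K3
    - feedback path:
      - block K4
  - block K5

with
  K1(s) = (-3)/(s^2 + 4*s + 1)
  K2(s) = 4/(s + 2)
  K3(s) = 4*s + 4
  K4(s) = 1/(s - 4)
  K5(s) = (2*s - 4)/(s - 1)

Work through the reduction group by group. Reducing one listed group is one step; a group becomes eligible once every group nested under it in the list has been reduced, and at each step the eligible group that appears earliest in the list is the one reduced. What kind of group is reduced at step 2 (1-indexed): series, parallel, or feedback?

Step 1. feedback reduction of K1, K2
Step 2. close the feedback loop around [K1/(1+K1*K2)], K3
Step 3. close the feedback loop around [[K1/(1+K1*K2)]/(1+[K1/(1+K1*K2)]*K3)], K4
Step 4. add [[[K1/(1+K1*K2)]/(1+[K1/(1+K1*K2)]*K3)]/(1+[[K1/(1+K1*K2)]/(1+[K1/(1+K1*K2)]*K3)]*K4)], K5 (parallel)
So the answer for step 2 is feedback.

Hence the answer: feedback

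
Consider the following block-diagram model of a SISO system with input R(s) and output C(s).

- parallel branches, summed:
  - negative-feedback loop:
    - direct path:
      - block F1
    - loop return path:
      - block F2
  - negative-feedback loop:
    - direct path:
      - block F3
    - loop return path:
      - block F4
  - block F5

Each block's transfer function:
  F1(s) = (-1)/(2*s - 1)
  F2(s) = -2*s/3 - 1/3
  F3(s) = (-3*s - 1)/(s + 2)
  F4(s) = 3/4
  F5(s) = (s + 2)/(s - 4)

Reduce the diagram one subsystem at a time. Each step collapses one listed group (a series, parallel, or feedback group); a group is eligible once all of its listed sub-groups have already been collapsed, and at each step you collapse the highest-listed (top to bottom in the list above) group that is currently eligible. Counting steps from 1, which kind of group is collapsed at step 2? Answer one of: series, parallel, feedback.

Reducing step by step:

[1] close the feedback loop around F1, F2
[2] close the feedback loop around F3, F4
[3] reduce the parallel group [F1/(1+F1*F2)], [F3/(1+F3*F4)], F5
At step 2 the group reduced is feedback.

Answer: feedback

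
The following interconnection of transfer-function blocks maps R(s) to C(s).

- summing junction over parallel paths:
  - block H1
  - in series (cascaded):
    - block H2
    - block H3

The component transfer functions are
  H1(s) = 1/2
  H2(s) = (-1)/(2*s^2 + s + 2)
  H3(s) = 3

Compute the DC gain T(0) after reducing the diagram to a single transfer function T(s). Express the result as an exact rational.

First reduce the diagram to T(s).

[1] multiply H2, H3 (series), giving (-3)/(2*s^2 + s + 2)
[2] combine H1, (H2*H3) in parallel, giving (2*s^2 + s - 4)/(4*s^2 + 2*s + 4)
Evaluating the step-2 result (the overall T(s)) at s = 0 gives T(0) = -4/4 = -1.

Answer: -1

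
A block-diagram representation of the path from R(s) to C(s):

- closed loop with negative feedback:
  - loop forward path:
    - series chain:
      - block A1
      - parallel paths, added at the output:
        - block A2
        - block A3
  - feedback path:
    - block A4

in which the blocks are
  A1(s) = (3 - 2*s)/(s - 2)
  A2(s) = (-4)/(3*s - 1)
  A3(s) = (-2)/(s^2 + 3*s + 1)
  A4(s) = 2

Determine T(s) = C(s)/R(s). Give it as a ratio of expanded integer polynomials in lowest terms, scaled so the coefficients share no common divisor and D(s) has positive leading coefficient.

Step 1. sum the parallel branches A2, A3; result (-4*s^2 - 18*s - 2)/(3*s^3 + 8*s^2 - 1)
Step 2. series reduction of A1, (A2+A3); result (8*s^3 + 24*s^2 - 50*s - 6)/(3*s^4 + 2*s^3 - 16*s^2 - s + 2)
Step 3. apply the feedback formula to (A1*(A2+A3)), A4, giving the overall T(s)

Answer: (8*s^3 + 24*s^2 - 50*s - 6)/(3*s^4 + 18*s^3 + 32*s^2 - 101*s - 10)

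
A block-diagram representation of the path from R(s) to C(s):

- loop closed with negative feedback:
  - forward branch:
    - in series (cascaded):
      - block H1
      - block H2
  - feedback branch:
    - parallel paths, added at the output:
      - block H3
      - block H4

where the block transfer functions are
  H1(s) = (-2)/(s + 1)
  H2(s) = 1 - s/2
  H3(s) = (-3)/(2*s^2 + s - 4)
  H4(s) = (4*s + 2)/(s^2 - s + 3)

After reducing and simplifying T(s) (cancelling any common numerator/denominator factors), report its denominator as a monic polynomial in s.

Reducing step by step:

(1) cascade H1, H2; result (s - 2)/(s + 1)
(2) add H3, H4 (parallel); result (8*s^3 + 5*s^2 - 11*s - 17)/(2*s^4 - s^3 + s^2 + 7*s - 12)
(3) close the feedback loop around (H1*H2), (H3+H4); result (2*s^5 - 5*s^4 + 3*s^3 + 5*s^2 - 26*s + 24)/(2*s^5 + 9*s^4 - 11*s^3 - 13*s^2 + 22)
No further cancellation is possible in the step-3 result, so that is T(s). Its denominator becomes monic after dividing by the leading coefficient 2.

Answer: s^5 + 9*s^4/2 - 11*s^3/2 - 13*s^2/2 + 11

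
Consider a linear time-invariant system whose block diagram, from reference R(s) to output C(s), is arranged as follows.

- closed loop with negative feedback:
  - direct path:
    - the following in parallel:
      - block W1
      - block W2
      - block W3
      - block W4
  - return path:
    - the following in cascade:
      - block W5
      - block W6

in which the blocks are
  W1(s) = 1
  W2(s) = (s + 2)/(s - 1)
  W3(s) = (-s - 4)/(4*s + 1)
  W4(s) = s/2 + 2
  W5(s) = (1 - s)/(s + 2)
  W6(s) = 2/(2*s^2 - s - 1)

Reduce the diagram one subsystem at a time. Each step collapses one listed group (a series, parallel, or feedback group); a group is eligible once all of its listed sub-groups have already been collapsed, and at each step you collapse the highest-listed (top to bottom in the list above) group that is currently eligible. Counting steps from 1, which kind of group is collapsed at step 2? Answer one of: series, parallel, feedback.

[1] reduce the parallel group W1, W2, W3, W4
[2] combine W5, W6 in series
[3] reduce the feedback loop with forward (W1+W2+W3+W4) and return (W5*W6)
Step 2: series.

Hence the answer: series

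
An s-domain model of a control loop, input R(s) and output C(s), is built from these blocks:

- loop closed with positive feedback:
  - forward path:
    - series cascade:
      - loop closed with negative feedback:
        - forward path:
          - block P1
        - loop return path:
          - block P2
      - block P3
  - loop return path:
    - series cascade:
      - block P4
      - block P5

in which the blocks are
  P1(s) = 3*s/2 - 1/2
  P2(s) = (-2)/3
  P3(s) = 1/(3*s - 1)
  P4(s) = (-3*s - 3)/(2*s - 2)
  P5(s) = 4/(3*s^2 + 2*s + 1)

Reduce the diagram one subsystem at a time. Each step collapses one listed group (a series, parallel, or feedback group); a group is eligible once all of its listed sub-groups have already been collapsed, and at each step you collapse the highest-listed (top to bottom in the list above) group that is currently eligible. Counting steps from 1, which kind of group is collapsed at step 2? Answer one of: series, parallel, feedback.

[1] collapse the loop (P1 forward, P2 return)
[2] reduce the series chain [P1/(1+P1*P2)], P3
[3] cascade P4, P5
[4] collapse the loop (([P1/(1+P1*P2)]*P3) forward, (P4*P5) return)
At step 2 the group reduced is series.

Final answer: series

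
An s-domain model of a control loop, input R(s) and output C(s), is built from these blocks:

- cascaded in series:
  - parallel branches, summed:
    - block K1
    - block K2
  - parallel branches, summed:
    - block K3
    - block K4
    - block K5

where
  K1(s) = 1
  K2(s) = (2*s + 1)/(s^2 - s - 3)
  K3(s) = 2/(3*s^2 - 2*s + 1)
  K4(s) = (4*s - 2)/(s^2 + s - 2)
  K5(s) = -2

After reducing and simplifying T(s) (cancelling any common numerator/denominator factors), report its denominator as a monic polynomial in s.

Answer: s^4 - 5*s^3/3 - 2*s^2 + 5*s/3 - 1

Working:
Step 1: reduce the parallel group K1, K2: (s^2 + s - 2)/(s^2 - s - 3)
Step 2: parallel reduction of K3, K4, K5: (-6*s^4 + 10*s^3 + 2*s^2 - 2)/(3*s^4 + s^3 - 7*s^2 + 5*s - 2)
Step 3: series reduction of (K1+K2), (K3+K4+K5): (-6*s^4 + 10*s^3 + 2*s^2 - 2)/(3*s^4 - 5*s^3 - 6*s^2 + 5*s - 3)
That last expression is T(s), already simplified. Scaling its denominator by 1/3 (the reciprocal of the leading coefficient) yields the monic denominator.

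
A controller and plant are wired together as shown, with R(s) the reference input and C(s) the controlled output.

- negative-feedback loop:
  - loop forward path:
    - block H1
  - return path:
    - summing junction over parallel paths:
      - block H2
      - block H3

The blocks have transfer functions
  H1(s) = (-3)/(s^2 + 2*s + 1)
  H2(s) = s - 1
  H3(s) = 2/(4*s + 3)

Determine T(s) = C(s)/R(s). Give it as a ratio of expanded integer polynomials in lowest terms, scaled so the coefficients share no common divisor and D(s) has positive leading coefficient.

1. combine H2, H3 in parallel: (4*s^2 - s - 1)/(4*s + 3)
2. apply the feedback formula to H1, (H2+H3), which is the overall transfer function T(s) = C(s)/R(s) in lowest terms

Therefore the answer is (-12*s - 9)/(4*s^3 - s^2 + 13*s + 6).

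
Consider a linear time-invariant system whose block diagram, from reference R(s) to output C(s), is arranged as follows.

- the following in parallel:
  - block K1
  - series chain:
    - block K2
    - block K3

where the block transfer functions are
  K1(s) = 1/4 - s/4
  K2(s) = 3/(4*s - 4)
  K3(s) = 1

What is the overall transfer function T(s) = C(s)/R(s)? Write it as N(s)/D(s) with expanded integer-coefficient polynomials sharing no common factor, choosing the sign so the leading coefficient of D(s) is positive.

1. combine K2, K3 in series: 3/(4*s - 4)
2. add K1, (K2*K3) (parallel) - this is the overall T(s), already in the required normalized form

Therefore the answer is (-s^2 + 2*s + 2)/(4*s - 4).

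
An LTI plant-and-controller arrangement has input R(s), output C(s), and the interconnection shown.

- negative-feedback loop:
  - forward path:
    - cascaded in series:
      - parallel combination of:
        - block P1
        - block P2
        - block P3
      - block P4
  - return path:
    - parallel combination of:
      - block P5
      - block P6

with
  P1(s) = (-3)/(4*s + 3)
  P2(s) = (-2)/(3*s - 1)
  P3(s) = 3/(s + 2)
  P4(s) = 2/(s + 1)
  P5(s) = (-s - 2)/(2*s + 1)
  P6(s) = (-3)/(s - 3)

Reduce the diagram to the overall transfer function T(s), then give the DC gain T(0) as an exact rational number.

Answer: -5/4

Working:
Step 1. combine P1, P2, P3 in parallel gives (19*s^2 - 22*s - 15)/(12*s^3 + 29*s^2 + 7*s - 6)
Step 2. cascade (P1+P2+P3), P4 gives (38*s^2 - 44*s - 30)/(12*s^4 + 41*s^3 + 36*s^2 + s - 6)
Step 3. sum the parallel branches P5, P6 gives (-s^2 - 5*s + 3)/(2*s^2 - 5*s - 3)
Step 4. collapse the loop (((P1+P2+P3)*P4) forward, (P5+P6) return) gives (76*s^4 - 278*s^3 + 46*s^2 + 282*s + 90)/(24*s^6 + 22*s^5 - 207*s^4 - 447*s^3 + 239*s^2 + 45*s - 72)
Evaluating the step-4 result (the overall T(s)) at s = 0 gives T(0) = 90/(-72) = -5/4.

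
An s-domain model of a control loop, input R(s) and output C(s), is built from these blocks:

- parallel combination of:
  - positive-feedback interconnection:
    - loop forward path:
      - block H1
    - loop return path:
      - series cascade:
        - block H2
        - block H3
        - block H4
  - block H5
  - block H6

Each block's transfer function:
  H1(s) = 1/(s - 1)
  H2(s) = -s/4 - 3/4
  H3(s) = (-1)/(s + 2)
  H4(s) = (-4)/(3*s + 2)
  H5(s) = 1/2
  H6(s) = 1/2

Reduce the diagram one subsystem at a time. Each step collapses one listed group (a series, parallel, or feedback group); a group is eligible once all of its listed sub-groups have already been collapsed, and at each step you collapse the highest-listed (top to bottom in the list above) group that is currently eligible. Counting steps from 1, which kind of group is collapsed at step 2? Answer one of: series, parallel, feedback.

1. combine H2, H3, H4 in series
2. collapse the loop (H1 forward, (H2*H3*H4) return)
3. sum the parallel branches [H1/(1-H1*(H2*H3*H4))], H5, H6
Step 2 collapses a feedback group.

Hence the answer: feedback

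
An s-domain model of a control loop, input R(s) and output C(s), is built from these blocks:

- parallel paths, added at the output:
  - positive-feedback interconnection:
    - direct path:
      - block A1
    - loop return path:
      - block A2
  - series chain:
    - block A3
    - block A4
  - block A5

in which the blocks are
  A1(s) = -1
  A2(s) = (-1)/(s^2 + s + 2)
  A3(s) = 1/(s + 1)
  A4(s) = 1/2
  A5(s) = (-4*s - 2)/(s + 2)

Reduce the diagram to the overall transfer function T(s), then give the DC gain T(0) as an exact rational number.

The answer is -5/2.

Reasoning:
Step 1 - collapse the loop (A1 forward, A2 return): (-s^2 - s - 2)/(s^2 + s + 1)
Step 2 - reduce the series chain A3, A4: 1/(2*s + 2)
Step 3 - sum the parallel branches [A1/(1-A1*A2)], (A3*A4), A5: (-10*s^4 - 27*s^3 - 35*s^2 - 29*s - 10)/(2*s^4 + 8*s^3 + 12*s^2 + 10*s + 4)
DC gain: substitute s = 0 into T(s) from step 3: T(0) = -10/4 = -5/2.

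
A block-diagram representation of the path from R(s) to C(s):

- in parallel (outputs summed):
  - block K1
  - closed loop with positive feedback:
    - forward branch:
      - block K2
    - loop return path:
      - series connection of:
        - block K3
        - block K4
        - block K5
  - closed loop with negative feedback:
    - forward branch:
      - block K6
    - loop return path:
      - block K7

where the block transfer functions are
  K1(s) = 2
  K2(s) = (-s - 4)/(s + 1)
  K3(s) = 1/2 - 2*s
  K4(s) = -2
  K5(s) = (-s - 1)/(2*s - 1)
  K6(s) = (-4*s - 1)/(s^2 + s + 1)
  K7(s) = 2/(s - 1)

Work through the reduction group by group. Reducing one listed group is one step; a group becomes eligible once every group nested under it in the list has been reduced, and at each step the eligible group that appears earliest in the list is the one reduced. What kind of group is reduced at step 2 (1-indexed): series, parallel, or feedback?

Answer: feedback

Working:
Step 1. series reduction of K3, K4, K5
Step 2. feedback reduction of K2, (K3*K4*K5)
Step 3. collapse the loop (K6 forward, K7 return)
Step 4. add K1, [K2/(1-K2*(K3*K4*K5))], [K6/(1+K6*K7)] (parallel)
So the answer for step 2 is feedback.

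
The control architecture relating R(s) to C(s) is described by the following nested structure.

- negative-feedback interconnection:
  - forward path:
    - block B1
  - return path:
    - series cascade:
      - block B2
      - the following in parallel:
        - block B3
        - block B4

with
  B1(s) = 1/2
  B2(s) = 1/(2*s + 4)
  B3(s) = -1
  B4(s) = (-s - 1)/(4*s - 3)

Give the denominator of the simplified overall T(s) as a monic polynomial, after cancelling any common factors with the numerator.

Step 1 - sum the parallel branches B3, B4 -> (2 - 5*s)/(4*s - 3)
Step 2 - combine B2, (B3+B4) in series -> (2 - 5*s)/(8*s^2 + 10*s - 12)
Step 3 - close the feedback loop around B1, (B2*(B3+B4)) -> (8*s^2 + 10*s - 12)/(16*s^2 + 15*s - 22)
Step 3 gives the fully reduced T(s), with no common factor left to cancel. The denominator's leading coefficient is 16, so divide each of its coefficients by 16 to get the monic form.

Answer: s^2 + 15*s/16 - 11/8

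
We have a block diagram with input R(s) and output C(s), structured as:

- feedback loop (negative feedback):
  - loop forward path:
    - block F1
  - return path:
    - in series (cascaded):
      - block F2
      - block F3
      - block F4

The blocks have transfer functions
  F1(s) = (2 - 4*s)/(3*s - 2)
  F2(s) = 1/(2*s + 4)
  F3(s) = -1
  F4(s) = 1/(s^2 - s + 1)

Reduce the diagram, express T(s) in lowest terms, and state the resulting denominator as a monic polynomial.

Step 1: multiply F2, F3, F4 (series); result (-1)/(2*s^3 + 2*s^2 - 2*s + 4)
Step 2: feedback reduction of F1, (F2*F3*F4); result (-4*s^4 - 2*s^3 + 6*s^2 - 10*s + 4)/(3*s^4 + s^3 - 5*s^2 + 10*s - 5)
T(s) is the step-2 result (common factors already cancelled). Leading coefficient of the denominator: 3. Divide through by 3 for the monic polynomial.

Therefore the answer is s^4 + s^3/3 - 5*s^2/3 + 10*s/3 - 5/3.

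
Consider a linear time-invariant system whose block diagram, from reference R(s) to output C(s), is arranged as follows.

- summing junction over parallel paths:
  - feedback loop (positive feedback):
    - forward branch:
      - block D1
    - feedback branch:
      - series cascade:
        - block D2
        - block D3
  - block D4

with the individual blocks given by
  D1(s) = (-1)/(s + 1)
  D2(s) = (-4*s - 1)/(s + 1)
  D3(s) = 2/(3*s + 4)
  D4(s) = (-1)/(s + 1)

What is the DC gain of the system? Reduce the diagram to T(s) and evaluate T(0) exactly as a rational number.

The answer is -3.

Reasoning:
1. multiply D2, D3 (series) gives (-8*s - 2)/(3*s^2 + 7*s + 4)
2. feedback reduction of D1, (D2*D3) gives (-3*s^2 - 7*s - 4)/(3*s^3 + 10*s^2 + 3*s + 2)
3. combine [D1/(1-D1*(D2*D3))], D4 in parallel gives (-6*s^3 - 20*s^2 - 14*s - 6)/(3*s^4 + 13*s^3 + 13*s^2 + 5*s + 2)
Step 3 gives the overall T(s). Then T(0) = -6/2 = -3.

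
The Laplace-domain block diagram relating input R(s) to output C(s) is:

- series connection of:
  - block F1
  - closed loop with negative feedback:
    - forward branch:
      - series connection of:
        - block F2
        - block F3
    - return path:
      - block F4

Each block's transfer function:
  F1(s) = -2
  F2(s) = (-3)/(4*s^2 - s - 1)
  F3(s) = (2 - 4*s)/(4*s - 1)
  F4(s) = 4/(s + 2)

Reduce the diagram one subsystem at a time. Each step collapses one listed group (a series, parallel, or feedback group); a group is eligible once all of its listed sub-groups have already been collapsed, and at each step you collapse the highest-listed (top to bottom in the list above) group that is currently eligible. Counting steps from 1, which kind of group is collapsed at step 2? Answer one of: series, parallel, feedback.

Reducing step by step:

[1] cascade F2, F3
[2] reduce the feedback loop with forward (F2*F3) and return F4
[3] combine F1, [(F2*F3)/(1+(F2*F3)*F4)] in series
So the answer for step 2 is feedback.

Answer: feedback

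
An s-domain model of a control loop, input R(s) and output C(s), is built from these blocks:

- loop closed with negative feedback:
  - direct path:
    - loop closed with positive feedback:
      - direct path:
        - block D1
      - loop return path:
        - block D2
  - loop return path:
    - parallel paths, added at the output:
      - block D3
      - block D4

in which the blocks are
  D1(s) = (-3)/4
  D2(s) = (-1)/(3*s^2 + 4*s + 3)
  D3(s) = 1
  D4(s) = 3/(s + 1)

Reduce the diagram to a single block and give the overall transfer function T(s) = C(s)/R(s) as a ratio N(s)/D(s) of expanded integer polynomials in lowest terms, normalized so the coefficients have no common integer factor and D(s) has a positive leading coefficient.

First reduce the diagram to T(s).

Step 1 - close the feedback loop around D1, D2 = (-9*s^2 - 12*s - 9)/(12*s^2 + 16*s + 9)
Step 2 - reduce the parallel group D3, D4 = (s + 4)/(s + 1)
Step 3 - feedback reduction of [D1/(1-D1*D2)], (D3+D4) - this is the overall T(s), already in the required normalized form

Answer: (-9*s^3 - 21*s^2 - 21*s - 9)/(3*s^3 - 20*s^2 - 32*s - 27)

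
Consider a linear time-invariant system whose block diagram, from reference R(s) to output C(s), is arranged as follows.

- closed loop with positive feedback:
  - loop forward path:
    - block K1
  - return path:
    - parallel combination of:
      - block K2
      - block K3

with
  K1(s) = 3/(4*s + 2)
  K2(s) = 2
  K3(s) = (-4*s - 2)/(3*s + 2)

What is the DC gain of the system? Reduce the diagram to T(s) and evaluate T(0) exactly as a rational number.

First reduce the diagram to T(s).

(1) sum the parallel branches K2, K3 -> (2*s + 2)/(3*s + 2)
(2) collapse the loop (K1 forward, (K2+K3) return) -> (9*s + 6)/(12*s^2 + 8*s - 2)
Evaluating the step-2 result (the overall T(s)) at s = 0 gives T(0) = 6/(-2) = -3.

Answer: -3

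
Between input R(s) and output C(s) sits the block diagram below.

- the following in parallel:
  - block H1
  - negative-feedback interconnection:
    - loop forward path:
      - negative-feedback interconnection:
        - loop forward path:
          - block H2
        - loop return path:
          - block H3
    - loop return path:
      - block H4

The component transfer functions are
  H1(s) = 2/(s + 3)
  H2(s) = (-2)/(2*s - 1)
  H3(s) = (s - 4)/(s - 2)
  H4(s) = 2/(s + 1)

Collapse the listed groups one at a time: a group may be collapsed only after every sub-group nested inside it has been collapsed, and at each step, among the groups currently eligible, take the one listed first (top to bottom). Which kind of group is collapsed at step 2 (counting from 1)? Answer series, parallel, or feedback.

1. collapse the loop (H2 forward, H3 return)
2. close the feedback loop around [H2/(1+H2*H3)], H4
3. combine H1, [[H2/(1+H2*H3)]/(1+[H2/(1+H2*H3)]*H4)] in parallel
The group at step 2 is a feedback group.

Hence the answer: feedback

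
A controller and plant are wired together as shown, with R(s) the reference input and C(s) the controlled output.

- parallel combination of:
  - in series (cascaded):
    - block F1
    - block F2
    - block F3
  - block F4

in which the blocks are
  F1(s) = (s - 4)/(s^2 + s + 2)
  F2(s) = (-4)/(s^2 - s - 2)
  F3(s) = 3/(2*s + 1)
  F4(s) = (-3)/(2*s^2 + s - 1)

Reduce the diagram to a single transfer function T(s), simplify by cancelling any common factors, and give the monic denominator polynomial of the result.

(1) cascade F1, F2, F3, giving (48 - 12*s)/(2*s^5 + s^4 - 2*s^3 - 9*s^2 - 12*s - 4)
(2) reduce the parallel group (F1*F2*F3), F4, giving (-6*s^4 + 3*s^3 - 21*s^2 + 132*s - 36)/(4*s^6 - 5*s^4 - 16*s^3 - 15*s^2 + 4*s + 4)
T(s) is the step-2 result (common factors already cancelled). Leading coefficient of the denominator: 4. Divide through by 4 for the monic polynomial.

Therefore the answer is s^6 - 5*s^4/4 - 4*s^3 - 15*s^2/4 + s + 1.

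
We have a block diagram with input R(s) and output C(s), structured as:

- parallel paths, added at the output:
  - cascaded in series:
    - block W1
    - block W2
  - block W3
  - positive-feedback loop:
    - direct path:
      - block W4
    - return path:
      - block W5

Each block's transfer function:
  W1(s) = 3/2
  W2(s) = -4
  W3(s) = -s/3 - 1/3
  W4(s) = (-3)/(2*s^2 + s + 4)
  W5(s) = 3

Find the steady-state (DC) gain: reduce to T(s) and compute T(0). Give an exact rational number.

Step 1: combine W1, W2 in series -> -6
Step 2: apply the feedback formula to W4, W5 -> (-3)/(2*s^2 + s + 13)
Step 3: add (W1*W2), W3, [W4/(1-W4*W5)] (parallel) -> (-2*s^3 - 39*s^2 - 32*s - 256)/(6*s^2 + 3*s + 39)
Evaluating the step-3 result (the overall T(s)) at s = 0 gives T(0) = -256/39.

Final answer: -256/39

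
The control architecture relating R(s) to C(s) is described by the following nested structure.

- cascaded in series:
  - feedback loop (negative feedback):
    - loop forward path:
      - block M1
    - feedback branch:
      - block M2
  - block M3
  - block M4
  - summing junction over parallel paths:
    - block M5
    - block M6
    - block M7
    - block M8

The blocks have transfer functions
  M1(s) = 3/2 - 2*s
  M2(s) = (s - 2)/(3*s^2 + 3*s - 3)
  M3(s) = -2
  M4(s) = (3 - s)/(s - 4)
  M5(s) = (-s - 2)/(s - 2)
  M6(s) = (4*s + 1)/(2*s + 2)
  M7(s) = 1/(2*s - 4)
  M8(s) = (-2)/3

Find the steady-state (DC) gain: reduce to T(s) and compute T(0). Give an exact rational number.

Step 1 - apply the feedback formula to M1, M2 gives (-12*s^3 - 3*s^2 + 21*s - 9)/(2*s^2 + 17*s - 12)
Step 2 - sum the parallel branches M5, M6, M7, M8 gives (2*s^2 - 32*s - 7)/(6*s^2 - 6*s - 12)
Step 3 - series reduction of [M1/(1+M1*M2)], M3, M4, (M5+M6+M7+M8) gives (-8*s^6 + 150*s^5 - 304*s^4 - 445*s^3 + 716*s^2 - 120*s - 63)/(2*s^5 + 7*s^4 - 93*s^3 + 110*s^2 + 112*s - 96)
Evaluating the step-3 result (the overall T(s)) at s = 0 gives T(0) = -63/(-96) = 21/32.

Therefore the answer is 21/32.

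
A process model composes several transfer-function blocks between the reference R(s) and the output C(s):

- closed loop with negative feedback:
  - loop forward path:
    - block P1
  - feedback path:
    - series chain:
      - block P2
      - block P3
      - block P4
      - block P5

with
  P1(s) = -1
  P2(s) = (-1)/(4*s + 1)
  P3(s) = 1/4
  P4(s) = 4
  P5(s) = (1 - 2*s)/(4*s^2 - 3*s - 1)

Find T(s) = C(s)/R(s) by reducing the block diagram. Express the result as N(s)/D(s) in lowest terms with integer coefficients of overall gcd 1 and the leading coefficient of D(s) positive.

Answer: (-16*s^3 + 8*s^2 + 7*s + 1)/(16*s^3 - 8*s^2 - 9*s)

Working:
Step 1. cascade P2, P3, P4, P5, giving (2*s - 1)/(16*s^3 - 8*s^2 - 7*s - 1)
Step 2. close the feedback loop around P1, (P2*P3*P4*P5); the result is T(s) itself (integer coefficients, no common factor, positive leading denominator coefficient)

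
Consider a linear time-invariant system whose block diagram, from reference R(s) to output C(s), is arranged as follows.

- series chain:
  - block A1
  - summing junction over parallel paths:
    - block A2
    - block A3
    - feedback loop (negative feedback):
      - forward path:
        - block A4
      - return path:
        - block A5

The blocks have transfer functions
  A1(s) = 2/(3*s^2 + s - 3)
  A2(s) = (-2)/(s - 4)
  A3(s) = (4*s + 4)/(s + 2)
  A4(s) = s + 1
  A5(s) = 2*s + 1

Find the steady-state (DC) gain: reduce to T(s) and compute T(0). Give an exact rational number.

1. reduce the feedback loop with forward A4 and return A5 = (s + 1)/(2*s^2 + 3*s + 2)
2. combine A2, A3, [A4/(1+A4*A5)] in parallel = (8*s^4 - 15*s^3 - 75*s^2 - 98*s - 48)/(2*s^4 - s^3 - 20*s^2 - 28*s - 16)
3. combine A1, (A2+A3+[A4/(1+A4*A5)]) in series = (16*s^4 - 30*s^3 - 150*s^2 - 196*s - 96)/(6*s^6 - s^5 - 67*s^4 - 101*s^3 - 16*s^2 + 68*s + 48)
Evaluating the step-3 result (the overall T(s)) at s = 0 gives T(0) = -96/48 = -2.

Hence the answer: -2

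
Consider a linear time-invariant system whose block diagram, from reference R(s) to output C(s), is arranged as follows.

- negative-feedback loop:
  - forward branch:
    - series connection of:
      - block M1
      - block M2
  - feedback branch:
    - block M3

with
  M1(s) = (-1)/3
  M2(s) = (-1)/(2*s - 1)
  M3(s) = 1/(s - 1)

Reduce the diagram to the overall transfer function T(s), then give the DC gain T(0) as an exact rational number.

Reducing step by step:

Step 1 - multiply M1, M2 (series) -> 1/(6*s - 3)
Step 2 - close the feedback loop around (M1*M2), M3 -> (s - 1)/(6*s^2 - 9*s + 4)
DC gain: substitute s = 0 into T(s) from step 2: T(0) = -1/4.

Answer: -1/4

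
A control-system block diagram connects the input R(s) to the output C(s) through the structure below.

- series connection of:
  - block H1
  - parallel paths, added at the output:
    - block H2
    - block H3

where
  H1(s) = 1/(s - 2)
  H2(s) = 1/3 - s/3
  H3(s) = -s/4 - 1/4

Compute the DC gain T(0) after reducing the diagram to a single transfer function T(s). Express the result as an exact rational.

Step 1. sum the parallel branches H2, H3 gives 1/12 - 7*s/12
Step 2. reduce the series chain H1, (H2+H3) gives (1 - 7*s)/(12*s - 24)
That last expression is T(s); at s = 0 only the constant terms survive, so T(0) = 1/(-24) = -1/24.

Final answer: -1/24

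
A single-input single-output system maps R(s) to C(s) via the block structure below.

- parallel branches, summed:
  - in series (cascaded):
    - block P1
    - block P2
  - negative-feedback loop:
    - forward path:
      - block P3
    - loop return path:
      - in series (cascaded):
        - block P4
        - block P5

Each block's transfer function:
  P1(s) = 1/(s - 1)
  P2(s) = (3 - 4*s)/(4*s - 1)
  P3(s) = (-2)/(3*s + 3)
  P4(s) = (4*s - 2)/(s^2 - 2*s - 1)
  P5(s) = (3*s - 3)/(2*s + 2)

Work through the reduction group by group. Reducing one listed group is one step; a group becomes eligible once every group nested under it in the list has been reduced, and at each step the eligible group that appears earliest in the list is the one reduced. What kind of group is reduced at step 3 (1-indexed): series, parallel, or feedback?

The answer is feedback.

Reasoning:
Step 1. cascade P1, P2
Step 2. multiply P4, P5 (series)
Step 3. reduce the feedback loop with forward P3 and return (P4*P5)
Step 4. add (P1*P2), [P3/(1+P3*(P4*P5))] (parallel)
At step 3 the group reduced is feedback.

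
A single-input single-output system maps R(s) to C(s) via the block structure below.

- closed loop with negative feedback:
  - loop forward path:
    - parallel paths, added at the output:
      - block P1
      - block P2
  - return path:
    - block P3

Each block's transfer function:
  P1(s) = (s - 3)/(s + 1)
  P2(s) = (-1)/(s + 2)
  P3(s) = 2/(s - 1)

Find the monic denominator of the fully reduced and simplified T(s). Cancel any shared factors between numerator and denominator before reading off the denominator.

[1] combine P1, P2 in parallel -> (s^2 - 2*s - 7)/(s^2 + 3*s + 2)
[2] collapse the loop ((P1+P2) forward, P3 return) -> (s^3 - 3*s^2 - 5*s + 7)/(s^3 + 4*s^2 - 5*s - 16)
That last expression is T(s), already simplified, and its denominator is already monic.

Hence the answer: s^3 + 4*s^2 - 5*s - 16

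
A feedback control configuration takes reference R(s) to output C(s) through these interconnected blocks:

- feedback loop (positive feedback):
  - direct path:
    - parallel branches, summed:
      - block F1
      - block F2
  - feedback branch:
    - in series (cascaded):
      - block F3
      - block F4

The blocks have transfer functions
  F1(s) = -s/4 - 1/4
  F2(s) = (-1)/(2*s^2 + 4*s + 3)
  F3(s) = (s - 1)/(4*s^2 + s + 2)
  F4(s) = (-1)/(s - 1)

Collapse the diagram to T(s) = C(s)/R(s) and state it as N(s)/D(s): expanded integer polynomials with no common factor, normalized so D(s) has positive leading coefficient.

Reducing step by step:

1. add F1, F2 (parallel) -> (-2*s^3 - 6*s^2 - 7*s - 7)/(8*s^2 + 16*s + 12)
2. cascade F3, F4 -> (-1)/(4*s^2 + s + 2)
3. close the feedback loop around (F1+F2), (F3*F4) - this is the overall T(s), already in the required normalized form

Answer: (-8*s^5 - 26*s^4 - 38*s^3 - 47*s^2 - 21*s - 14)/(32*s^4 + 70*s^3 + 74*s^2 + 37*s + 17)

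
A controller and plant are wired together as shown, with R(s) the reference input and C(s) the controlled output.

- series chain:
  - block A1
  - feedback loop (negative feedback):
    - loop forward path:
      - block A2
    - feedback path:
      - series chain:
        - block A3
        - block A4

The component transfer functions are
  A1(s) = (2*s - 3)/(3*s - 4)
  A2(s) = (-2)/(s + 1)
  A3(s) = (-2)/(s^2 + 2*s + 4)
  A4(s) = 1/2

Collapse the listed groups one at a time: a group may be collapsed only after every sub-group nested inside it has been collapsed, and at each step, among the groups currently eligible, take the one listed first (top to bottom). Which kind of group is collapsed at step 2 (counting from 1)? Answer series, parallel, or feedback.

[1] multiply A3, A4 (series)
[2] collapse the loop (A2 forward, (A3*A4) return)
[3] cascade A1, [A2/(1+A2*(A3*A4))]
At step 2 the group reduced is feedback.

Final answer: feedback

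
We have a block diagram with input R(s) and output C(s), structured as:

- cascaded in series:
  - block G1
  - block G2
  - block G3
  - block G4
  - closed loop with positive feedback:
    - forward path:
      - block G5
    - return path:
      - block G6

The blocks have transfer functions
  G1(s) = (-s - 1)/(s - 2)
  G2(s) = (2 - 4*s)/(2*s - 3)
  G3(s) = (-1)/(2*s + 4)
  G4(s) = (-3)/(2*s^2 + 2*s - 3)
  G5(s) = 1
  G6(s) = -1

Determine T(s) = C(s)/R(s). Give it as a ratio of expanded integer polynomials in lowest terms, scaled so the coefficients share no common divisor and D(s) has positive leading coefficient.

1. close the feedback loop around G5, G6 = 1/2
2. cascade G1, G2, G3, G4, [G5/(1-G5*G6)]; the result is T(s) itself (integer coefficients, no common factor, positive leading denominator coefficient)

Final answer: (6*s^2 + 3*s - 3)/(8*s^5 - 4*s^4 - 56*s^3 + 34*s^2 + 96*s - 72)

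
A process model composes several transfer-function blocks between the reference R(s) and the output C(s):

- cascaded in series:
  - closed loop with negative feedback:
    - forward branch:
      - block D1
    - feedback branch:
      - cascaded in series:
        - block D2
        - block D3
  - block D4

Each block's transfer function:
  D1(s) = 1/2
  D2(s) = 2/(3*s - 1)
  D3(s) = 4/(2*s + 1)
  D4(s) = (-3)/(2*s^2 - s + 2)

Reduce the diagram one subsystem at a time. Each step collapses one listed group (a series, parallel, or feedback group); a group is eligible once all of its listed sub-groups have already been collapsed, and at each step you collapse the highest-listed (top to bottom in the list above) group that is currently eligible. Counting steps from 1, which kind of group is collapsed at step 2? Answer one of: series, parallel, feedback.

(1) multiply D2, D3 (series)
(2) reduce the feedback loop with forward D1 and return (D2*D3)
(3) reduce the series chain [D1/(1+D1*(D2*D3))], D4
At step 2 the group reduced is feedback.

Answer: feedback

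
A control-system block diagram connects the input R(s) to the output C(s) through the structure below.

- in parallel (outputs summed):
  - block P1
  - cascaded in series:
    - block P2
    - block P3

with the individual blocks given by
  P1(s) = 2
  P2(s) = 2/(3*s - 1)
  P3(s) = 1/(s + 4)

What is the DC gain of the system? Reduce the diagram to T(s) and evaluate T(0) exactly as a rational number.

Reducing step by step:

Step 1. cascade P2, P3 = 2/(3*s^2 + 11*s - 4)
Step 2. reduce the parallel group P1, (P2*P3) = (6*s^2 + 22*s - 6)/(3*s^2 + 11*s - 4)
Evaluating the step-2 result (the overall T(s)) at s = 0 gives T(0) = -6/(-4) = 3/2.

Answer: 3/2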